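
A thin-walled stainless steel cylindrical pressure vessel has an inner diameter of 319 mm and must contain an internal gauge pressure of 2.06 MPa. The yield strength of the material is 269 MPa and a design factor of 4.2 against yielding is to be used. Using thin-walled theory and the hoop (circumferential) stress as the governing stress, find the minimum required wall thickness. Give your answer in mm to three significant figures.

t = 5.13 mm

σ_allow = 269/4.2 = 64.05 MPa.
Hoop stress σ_h = pD/(2t), so t = pD/(2σ_allow) = 2.06×319/(2×64.05) = 5.130 mm.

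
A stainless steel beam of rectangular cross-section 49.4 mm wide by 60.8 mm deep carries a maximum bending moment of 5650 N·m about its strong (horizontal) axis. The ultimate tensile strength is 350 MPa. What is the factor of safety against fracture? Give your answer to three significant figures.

n = 1.89

Section modulus S = bh²/6 = 49.4×60.8²/6 = 30440 mm³.
σ = M/S = 5650000/30440 = 185.6 MPa.
n = 350/185.6 = 1.885.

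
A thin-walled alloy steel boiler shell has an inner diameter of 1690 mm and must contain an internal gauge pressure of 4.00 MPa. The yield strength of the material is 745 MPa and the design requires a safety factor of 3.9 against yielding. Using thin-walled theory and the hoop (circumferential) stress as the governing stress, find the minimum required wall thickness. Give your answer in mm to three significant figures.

t = 17.7 mm

σ_allow = 745/3.9 = 191.0 MPa.
Hoop stress σ_h = pD/(2t), so t = pD/(2σ_allow) = 4.00×1690/(2×191.0) = 17.69 mm.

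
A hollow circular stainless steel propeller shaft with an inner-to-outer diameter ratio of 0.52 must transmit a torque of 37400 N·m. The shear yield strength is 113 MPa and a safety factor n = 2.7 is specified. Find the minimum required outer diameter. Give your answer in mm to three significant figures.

τ_allow = 113/2.7 = 41.85 MPa.
For a hollow shaft τ = 16T/[πd_o³(1−k⁴)] with k = 0.52, so 1−k⁴ = 0.9269.
d_o³ = 16T/[π τ_allow (1−k⁴)] = 16×3.7400×10^7/(π×41.85×0.9269) = 4.910×10^6 mm³.
d_o = 170.0 mm.

d_o = 170 mm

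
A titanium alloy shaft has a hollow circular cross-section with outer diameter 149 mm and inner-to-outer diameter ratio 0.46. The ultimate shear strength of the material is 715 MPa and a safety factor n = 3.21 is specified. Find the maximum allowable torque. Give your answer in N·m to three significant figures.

τ_allow = 715/3.21 = 222.7 MPa.
For a hollow shaft T_allow = τ_allow·πd_o³(1−k⁴)/16 with 1−k⁴ = 0.9552, so πd_o³(1−k⁴)/16 = 620400 mm³.
T_allow = 222.7×620400 = 1.382×10^8 N·mm = 138200 N·m.

T_allow = 1.38×10^5 N·m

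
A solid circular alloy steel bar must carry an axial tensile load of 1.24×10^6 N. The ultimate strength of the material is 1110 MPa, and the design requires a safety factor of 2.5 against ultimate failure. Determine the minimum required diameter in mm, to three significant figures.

Allowable stress σ_allow = 1110/2.5 = 444.0 MPa.
Required area A = F/σ_allow = 1240000/444.0 = 2793 mm².
A = πd²/4 → d = √(4A/π) = 59.63 mm.

d = 59.6 mm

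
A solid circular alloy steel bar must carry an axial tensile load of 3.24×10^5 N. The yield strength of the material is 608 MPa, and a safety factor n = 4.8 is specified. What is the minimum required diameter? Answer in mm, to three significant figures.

Allowable stress σ_allow = 608/4.8 = 126.7 MPa.
Required area A = F/σ_allow = 324000/126.7 = 2558 mm².
A = πd²/4 → d = √(4A/π) = 57.07 mm.

d = 57.1 mm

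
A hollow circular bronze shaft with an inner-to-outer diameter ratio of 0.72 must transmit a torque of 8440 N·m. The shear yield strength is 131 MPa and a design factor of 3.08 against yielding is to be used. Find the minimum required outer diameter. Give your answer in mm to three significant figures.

d_o = 111 mm

τ_allow = 131/3.08 = 42.53 MPa.
For a hollow shaft τ = 16T/[πd_o³(1−k⁴)] with k = 0.72, so 1−k⁴ = 0.7313.
d_o³ = 16T/[π τ_allow (1−k⁴)] = 16×8440000/(π×42.53×0.7313) = 1.382×10^6 mm³.
d_o = 111.4 mm.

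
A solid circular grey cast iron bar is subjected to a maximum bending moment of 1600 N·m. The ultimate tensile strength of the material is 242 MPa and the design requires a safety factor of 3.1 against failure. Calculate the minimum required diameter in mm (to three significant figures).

σ_allow = 242/3.1 = 78.06 MPa.
For a solid circular section σ = 32M/(πd³), so d³ = 32M/(π σ_allow) = 32×1600000/(π×78.06) = 208800 mm³.
d = 59.32 mm.

d = 59.3 mm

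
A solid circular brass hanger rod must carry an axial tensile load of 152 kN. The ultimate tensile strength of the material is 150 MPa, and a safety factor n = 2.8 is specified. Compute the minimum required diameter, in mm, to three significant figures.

d = 60.1 mm

Allowable stress σ_allow = 150/2.8 = 53.57 MPa.
Required area A = F/σ_allow = 152000/53.57 = 2837 mm².
A = πd²/4 → d = √(4A/π) = 60.10 mm.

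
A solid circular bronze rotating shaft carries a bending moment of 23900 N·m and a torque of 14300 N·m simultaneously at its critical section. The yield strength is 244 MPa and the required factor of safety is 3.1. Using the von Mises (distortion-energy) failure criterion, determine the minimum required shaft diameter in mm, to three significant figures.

σ_allow = σ_y/n = 244/3.1 = 78.71 MPa.
For a solid shaft σ_b = 32M/(πd³) and τ = 16T/(πd³), so the von Mises stress is σ' = (16/πd³)·√(4M²+3T²).
√(4M²+3T²) = √(4×(2.390×10^7)² + 3×(1.430×10^7)²) = 5.384×10^7 N·mm.
d³ = 16×5.384×10^7/(π×78.71) = 3.483×10^6 mm³.
d = 151.6 mm.

d = 152 mm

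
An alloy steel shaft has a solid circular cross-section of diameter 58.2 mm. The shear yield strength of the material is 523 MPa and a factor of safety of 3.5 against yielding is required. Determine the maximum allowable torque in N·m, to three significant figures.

T_allow = 5780 N·m

τ_allow = 523/3.5 = 149.4 MPa.
For a solid shaft T_allow = τ_allow·πd³/16; πd³/16 = π×58.2³/16 = 38710 mm³.
T_allow = 149.4×38710 = 5.784×10^6 N·mm = 5784 N·m.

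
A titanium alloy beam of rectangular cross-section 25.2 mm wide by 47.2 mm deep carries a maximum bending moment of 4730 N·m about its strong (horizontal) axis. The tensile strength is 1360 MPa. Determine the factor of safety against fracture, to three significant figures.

n = 2.69

Section modulus S = bh²/6 = 25.2×47.2²/6 = 9357 mm³.
σ = M/S = 4730000/9357 = 505.5 MPa.
n = 1360/505.5 = 2.690.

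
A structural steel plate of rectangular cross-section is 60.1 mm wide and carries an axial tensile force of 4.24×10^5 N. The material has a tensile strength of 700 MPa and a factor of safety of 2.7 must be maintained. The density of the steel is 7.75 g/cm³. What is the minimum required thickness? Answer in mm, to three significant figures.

t = 27.2 mm

σ_allow = 700/2.7 = 259.3 MPa.
Required area A = F/σ_allow = 424000/259.3 = 1635 mm².
t = A/w = 1635/60.1 = 27.21 mm.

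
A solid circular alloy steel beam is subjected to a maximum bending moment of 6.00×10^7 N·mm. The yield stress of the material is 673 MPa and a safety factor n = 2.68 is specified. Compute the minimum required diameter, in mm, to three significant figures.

σ_allow = 673/2.68 = 251.1 MPa.
For a solid circular section σ = 32M/(πd³), so d³ = 32M/(π σ_allow) = 32×6.0000×10^7/(π×251.1) = 2.434×10^6 mm³.
d = 134.5 mm.

d = 135 mm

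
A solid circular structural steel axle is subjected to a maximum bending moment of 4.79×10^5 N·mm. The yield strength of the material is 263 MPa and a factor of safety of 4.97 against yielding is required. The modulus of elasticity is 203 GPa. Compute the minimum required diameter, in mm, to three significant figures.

σ_allow = 263/4.97 = 52.92 MPa.
For a solid circular section σ = 32M/(πd³), so d³ = 32M/(π σ_allow) = 32×479000/(π×52.92) = 92200 mm³.
d = 45.18 mm.

d = 45.2 mm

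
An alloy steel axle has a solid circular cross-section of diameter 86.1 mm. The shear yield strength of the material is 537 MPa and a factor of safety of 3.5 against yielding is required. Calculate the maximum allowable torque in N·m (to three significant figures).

T_allow = 19200 N·m

τ_allow = 537/3.5 = 153.4 MPa.
For a solid shaft T_allow = τ_allow·πd³/16; πd³/16 = π×86.1³/16 = 125300 mm³.
T_allow = 153.4×125300 = 1.923×10^7 N·mm = 19230 N·m.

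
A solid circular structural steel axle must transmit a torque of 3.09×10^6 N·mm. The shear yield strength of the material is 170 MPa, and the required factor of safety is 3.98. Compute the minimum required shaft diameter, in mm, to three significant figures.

Allowable shear stress τ_allow = 170/3.98 = 42.71 MPa.
For a solid shaft τ = 16T/(πd³), so d³ = 16T/(π τ_allow) = 16×3090000/(π×42.71) = 368400 mm³.
d = (368400)^(1/3) = 71.69 mm.

d = 71.7 mm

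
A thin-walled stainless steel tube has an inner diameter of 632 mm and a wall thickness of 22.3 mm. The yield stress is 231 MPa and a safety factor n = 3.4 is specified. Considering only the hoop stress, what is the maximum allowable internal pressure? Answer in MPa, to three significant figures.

σ_allow = 231/3.4 = 67.94 MPa.
σ_h = pD/(2t) → p_allow = 2σ_allow t/D = 2×67.94×22.3/632 = 4.795 MPa.

p_allow = 4.79 MPa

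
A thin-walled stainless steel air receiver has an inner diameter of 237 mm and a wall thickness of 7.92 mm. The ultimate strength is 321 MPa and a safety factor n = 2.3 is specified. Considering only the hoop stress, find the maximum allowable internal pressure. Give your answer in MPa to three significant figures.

σ_allow = 321/2.3 = 139.6 MPa.
σ_h = pD/(2t) → p_allow = 2σ_allow t/D = 2×139.6×7.92/237 = 9.328 MPa.

p_allow = 9.33 MPa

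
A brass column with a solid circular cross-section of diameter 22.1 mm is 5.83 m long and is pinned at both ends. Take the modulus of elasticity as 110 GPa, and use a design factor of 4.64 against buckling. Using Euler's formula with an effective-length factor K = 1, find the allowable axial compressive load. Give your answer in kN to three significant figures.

P_allow = 0.0806 kN

I = πd⁴/64 = π×22.1⁴/64 = 11710 mm⁴.
Effective length L_e = KL = 1×5.83 m = 5830 mm.
Euler critical load P_cr = π²EI/L_e² = π²×110000×11710/5830² = 374.0 N.
P_allow = P_cr/n = 374.0/4.64 = 80.61 N.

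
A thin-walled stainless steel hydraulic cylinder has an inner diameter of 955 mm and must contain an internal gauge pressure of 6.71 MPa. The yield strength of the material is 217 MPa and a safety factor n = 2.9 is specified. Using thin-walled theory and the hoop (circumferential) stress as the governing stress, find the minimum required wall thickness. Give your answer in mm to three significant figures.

t = 42.8 mm

σ_allow = 217/2.9 = 74.83 MPa.
Hoop stress σ_h = pD/(2t), so t = pD/(2σ_allow) = 6.71×955/(2×74.83) = 42.82 mm.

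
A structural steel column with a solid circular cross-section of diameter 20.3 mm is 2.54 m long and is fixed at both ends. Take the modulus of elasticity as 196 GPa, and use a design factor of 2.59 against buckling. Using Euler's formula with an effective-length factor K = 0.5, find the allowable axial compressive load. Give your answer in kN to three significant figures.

I = πd⁴/64 = π×20.3⁴/64 = 8336 mm⁴.
Effective length L_e = KL = 0.5×2.54 m = 1270 mm.
Euler critical load P_cr = π²EI/L_e² = π²×196000×8336/1270² = 9998 N.
P_allow = P_cr/n = 9998/2.59 = 3860 N.

P_allow = 3.86 kN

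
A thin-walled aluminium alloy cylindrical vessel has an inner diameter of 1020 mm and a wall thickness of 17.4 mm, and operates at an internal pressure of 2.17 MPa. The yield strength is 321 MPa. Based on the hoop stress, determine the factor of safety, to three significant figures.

σ_h = pD/(2t) = 2.17×1020/(2×17.4) = 63.60 MPa.
n = 321/63.60 = 5.047.

n = 5.05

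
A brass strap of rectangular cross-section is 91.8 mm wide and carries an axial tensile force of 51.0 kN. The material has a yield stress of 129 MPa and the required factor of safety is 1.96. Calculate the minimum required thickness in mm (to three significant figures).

t = 8.44 mm

σ_allow = 129/1.96 = 65.82 MPa.
Required area A = F/σ_allow = 51000/65.82 = 774.9 mm².
t = A/w = 774.9/91.8 = 8.441 mm.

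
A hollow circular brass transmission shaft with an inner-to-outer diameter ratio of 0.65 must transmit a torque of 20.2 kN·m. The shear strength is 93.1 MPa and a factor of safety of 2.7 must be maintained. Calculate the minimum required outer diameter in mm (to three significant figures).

d_o = 154 mm

τ_allow = 93.1/2.7 = 34.48 MPa.
For a hollow shaft τ = 16T/[πd_o³(1−k⁴)] with k = 0.65, so 1−k⁴ = 0.8215.
d_o³ = 16T/[π τ_allow (1−k⁴)] = 16×2.0200×10^7/(π×34.48×0.8215) = 3.632×10^6 mm³.
d_o = 153.7 mm.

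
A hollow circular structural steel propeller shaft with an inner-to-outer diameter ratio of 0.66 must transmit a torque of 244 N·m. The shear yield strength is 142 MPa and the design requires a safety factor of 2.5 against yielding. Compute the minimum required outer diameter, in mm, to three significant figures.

τ_allow = 142/2.5 = 56.80 MPa.
For a hollow shaft τ = 16T/[πd_o³(1−k⁴)] with k = 0.66, so 1−k⁴ = 0.8103.
d_o³ = 16T/[π τ_allow (1−k⁴)] = 16×244000/(π×56.80×0.8103) = 27000 mm³.
d_o = 30.00 mm.

d_o = 30.0 mm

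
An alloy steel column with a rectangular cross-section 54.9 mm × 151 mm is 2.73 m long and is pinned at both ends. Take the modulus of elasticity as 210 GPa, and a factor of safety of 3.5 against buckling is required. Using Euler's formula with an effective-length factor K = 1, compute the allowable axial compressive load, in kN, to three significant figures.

Buckling occurs about the weak axis: I_min = h·b³/12 = 151×54.9³/12 = 2.082×10^6 mm⁴ (b = 54.9 mm is the smaller dimension).
Effective length L_e = KL = 1×2.73 m = 2730 mm.
Euler critical load P_cr = π²EI/L_e² = π²×210000×2.082×10^6/2730² = 579000 N.
P_allow = P_cr/n = 579000/3.5 = 165400 N.

P_allow = 165 kN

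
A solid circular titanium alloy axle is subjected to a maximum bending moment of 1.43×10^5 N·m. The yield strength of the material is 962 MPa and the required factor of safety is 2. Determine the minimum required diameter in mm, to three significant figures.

d = 145 mm

σ_allow = 962/2 = 481.0 MPa.
For a solid circular section σ = 32M/(πd³), so d³ = 32M/(π σ_allow) = 32×1.4300×10^8/(π×481.0) = 3.028×10^6 mm³.
d = 144.7 mm.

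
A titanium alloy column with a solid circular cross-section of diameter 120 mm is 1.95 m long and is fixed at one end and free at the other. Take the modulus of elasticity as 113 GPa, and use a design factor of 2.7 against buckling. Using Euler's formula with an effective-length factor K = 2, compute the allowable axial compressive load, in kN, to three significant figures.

P_allow = 276 kN

I = πd⁴/64 = π×120⁴/64 = 1.018×10^7 mm⁴.
Effective length L_e = KL = 2×1.95 m = 3900 mm.
Euler critical load P_cr = π²EI/L_e² = π²×113000×1.018×10^7/3900² = 746400 N.
P_allow = P_cr/n = 746400/2.7 = 276400 N.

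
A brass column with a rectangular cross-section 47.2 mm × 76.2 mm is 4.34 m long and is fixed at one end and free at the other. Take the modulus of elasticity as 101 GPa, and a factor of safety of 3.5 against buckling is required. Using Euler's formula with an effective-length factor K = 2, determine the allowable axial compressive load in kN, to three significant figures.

Buckling occurs about the weak axis: I_min = h·b³/12 = 76.2×47.2³/12 = 667700 mm⁴ (b = 47.2 mm is the smaller dimension).
Effective length L_e = KL = 2×4.34 m = 8680 mm.
Euler critical load P_cr = π²EI/L_e² = π²×101000×667700/8680² = 8834 N.
P_allow = P_cr/n = 8834/3.5 = 2524 N.

P_allow = 2.52 kN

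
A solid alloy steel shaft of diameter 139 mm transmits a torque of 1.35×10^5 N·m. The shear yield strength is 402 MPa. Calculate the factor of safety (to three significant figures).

τ = 16T/(πd³) = 16×1.3500×10^8/(π×139³) = 256.0 MPa.
n = τ_limit/τ = 402/256.0 = 1.570.

n = 1.57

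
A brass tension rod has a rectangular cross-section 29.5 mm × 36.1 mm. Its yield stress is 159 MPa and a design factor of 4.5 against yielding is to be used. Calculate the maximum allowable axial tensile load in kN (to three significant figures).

F_allow = 37.6 kN

σ_allow = 159/4.5 = 35.33 MPa.
A = 29.5×36.1 = 1065 mm².
F_allow = σ_allow × A = 35.33×1065 = 37630 N.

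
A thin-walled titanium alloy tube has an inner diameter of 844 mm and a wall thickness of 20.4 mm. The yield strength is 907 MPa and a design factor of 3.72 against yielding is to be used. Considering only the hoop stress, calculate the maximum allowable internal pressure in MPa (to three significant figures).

σ_allow = 907/3.72 = 243.8 MPa.
σ_h = pD/(2t) → p_allow = 2σ_allow t/D = 2×243.8×20.4/844 = 11.79 MPa.

p_allow = 11.8 MPa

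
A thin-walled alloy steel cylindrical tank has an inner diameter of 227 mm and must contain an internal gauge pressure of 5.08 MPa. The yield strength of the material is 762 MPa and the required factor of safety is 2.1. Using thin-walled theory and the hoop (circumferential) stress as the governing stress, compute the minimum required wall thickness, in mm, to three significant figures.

t = 1.59 mm

σ_allow = 762/2.1 = 362.9 MPa.
Hoop stress σ_h = pD/(2t), so t = pD/(2σ_allow) = 5.08×227/(2×362.9) = 1.589 mm.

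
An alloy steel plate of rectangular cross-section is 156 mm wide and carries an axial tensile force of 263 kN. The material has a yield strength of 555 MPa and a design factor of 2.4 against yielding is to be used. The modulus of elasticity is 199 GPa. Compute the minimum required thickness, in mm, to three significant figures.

t = 7.29 mm

σ_allow = 555/2.4 = 231.2 MPa.
Required area A = F/σ_allow = 263000/231.2 = 1137 mm².
t = A/w = 1137/156 = 7.290 mm.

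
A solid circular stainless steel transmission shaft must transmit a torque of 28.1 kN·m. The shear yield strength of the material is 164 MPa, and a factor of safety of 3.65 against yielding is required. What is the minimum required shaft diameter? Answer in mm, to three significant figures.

d = 147 mm

Allowable shear stress τ_allow = 164/3.65 = 44.93 MPa.
For a solid shaft τ = 16T/(πd³), so d³ = 16T/(π τ_allow) = 16×2.8100×10^7/(π×44.93) = 3.185×10^6 mm³.
d = (3.185×10^6)^(1/3) = 147.1 mm.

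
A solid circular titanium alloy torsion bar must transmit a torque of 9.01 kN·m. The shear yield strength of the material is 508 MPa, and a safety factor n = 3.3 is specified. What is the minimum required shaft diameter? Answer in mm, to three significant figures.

Allowable shear stress τ_allow = 508/3.3 = 153.9 MPa.
For a solid shaft τ = 16T/(πd³), so d³ = 16T/(π τ_allow) = 16×9010000/(π×153.9) = 298100 mm³.
d = (298100)^(1/3) = 66.80 mm.

d = 66.8 mm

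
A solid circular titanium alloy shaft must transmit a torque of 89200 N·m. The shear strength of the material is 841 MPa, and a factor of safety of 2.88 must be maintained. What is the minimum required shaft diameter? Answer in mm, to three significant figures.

d = 116 mm

Allowable shear stress τ_allow = 841/2.88 = 292.0 MPa.
For a solid shaft τ = 16T/(πd³), so d³ = 16T/(π τ_allow) = 16×8.9200×10^7/(π×292.0) = 1.556×10^6 mm³.
d = (1.556×10^6)^(1/3) = 115.9 mm.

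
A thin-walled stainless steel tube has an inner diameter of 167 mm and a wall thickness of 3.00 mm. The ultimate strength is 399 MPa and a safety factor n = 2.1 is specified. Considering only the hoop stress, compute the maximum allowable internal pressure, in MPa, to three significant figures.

p_allow = 6.83 MPa

σ_allow = 399/2.1 = 190.0 MPa.
σ_h = pD/(2t) → p_allow = 2σ_allow t/D = 2×190.0×3.00/167 = 6.826 MPa.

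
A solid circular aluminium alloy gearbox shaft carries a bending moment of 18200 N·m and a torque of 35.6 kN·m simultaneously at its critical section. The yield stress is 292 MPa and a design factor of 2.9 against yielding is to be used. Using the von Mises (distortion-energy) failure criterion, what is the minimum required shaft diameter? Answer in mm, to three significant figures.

d = 154 mm

σ_allow = σ_y/n = 292/2.9 = 100.7 MPa.
For a solid shaft σ_b = 32M/(πd³) and τ = 16T/(πd³), so the von Mises stress is σ' = (16/πd³)·√(4M²+3T²).
√(4M²+3T²) = √(4×(1.820×10^7)² + 3×(3.560×10^7)²) = 7.160×10^7 N·mm.
d³ = 16×7.160×10^7/(π×100.7) = 3.622×10^6 mm³.
d = 153.6 mm.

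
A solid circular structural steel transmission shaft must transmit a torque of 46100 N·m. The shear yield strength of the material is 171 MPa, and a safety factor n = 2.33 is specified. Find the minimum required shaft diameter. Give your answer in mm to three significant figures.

d = 147 mm

Allowable shear stress τ_allow = 171/2.33 = 73.39 MPa.
For a solid shaft τ = 16T/(πd³), so d³ = 16T/(π τ_allow) = 16×4.6100×10^7/(π×73.39) = 3.199×10^6 mm³.
d = (3.199×10^6)^(1/3) = 147.3 mm.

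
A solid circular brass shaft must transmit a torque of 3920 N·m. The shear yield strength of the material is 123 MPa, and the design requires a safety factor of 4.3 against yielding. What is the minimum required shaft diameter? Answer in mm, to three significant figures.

Allowable shear stress τ_allow = 123/4.3 = 28.60 MPa.
For a solid shaft τ = 16T/(πd³), so d³ = 16T/(π τ_allow) = 16×3920000/(π×28.60) = 697900 mm³.
d = (697900)^(1/3) = 88.70 mm.

d = 88.7 mm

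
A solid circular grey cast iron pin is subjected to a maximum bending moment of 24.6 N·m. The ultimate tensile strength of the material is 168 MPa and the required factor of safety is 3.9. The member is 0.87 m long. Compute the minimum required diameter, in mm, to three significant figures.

σ_allow = 168/3.9 = 43.08 MPa.
For a solid circular section σ = 32M/(πd³), so d³ = 32M/(π σ_allow) = 32×24600/(π×43.08) = 5817 mm³.
d = 17.98 mm.

d = 18.0 mm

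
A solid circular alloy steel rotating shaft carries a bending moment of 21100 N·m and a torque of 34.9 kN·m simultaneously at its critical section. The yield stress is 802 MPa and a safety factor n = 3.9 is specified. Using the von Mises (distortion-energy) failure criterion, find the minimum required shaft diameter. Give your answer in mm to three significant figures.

σ_allow = σ_y/n = 802/3.9 = 205.6 MPa.
For a solid shaft σ_b = 32M/(πd³) and τ = 16T/(πd³), so the von Mises stress is σ' = (16/πd³)·√(4M²+3T²).
√(4M²+3T²) = √(4×(2.110×10^7)² + 3×(3.490×10^7)²) = 7.372×10^7 N·mm.
d³ = 16×7.372×10^7/(π×205.6) = 1.826×10^6 mm³.
d = 122.2 mm.

d = 122 mm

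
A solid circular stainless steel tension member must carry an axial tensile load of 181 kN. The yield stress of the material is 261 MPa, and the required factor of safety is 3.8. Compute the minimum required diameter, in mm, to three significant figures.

Allowable stress σ_allow = 261/3.8 = 68.68 MPa.
Required area A = F/σ_allow = 181000/68.68 = 2635 mm².
A = πd²/4 → d = √(4A/π) = 57.92 mm.

d = 57.9 mm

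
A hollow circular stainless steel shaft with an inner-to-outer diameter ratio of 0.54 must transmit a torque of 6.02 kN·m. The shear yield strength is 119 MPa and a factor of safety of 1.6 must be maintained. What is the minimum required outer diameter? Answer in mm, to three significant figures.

d_o = 76.7 mm

τ_allow = 119/1.6 = 74.38 MPa.
For a hollow shaft τ = 16T/[πd_o³(1−k⁴)] with k = 0.54, so 1−k⁴ = 0.9150.
d_o³ = 16T/[π τ_allow (1−k⁴)] = 16×6020000/(π×74.38×0.9150) = 450500 mm³.
d_o = 76.66 mm.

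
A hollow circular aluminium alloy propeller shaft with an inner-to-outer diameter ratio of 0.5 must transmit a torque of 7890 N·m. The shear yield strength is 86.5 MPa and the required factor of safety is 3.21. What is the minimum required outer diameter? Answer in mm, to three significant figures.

d_o = 117 mm

τ_allow = 86.5/3.21 = 26.95 MPa.
For a hollow shaft τ = 16T/[πd_o³(1−k⁴)] with k = 0.5, so 1−k⁴ = 0.9375.
d_o³ = 16T/[π τ_allow (1−k⁴)] = 16×7890000/(π×26.95×0.9375) = 1.591×10^6 mm³.
d_o = 116.7 mm.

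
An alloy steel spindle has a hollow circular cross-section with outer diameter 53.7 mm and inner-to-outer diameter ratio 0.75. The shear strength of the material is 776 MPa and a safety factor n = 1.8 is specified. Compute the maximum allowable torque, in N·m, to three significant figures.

T_allow = 8960 N·m

τ_allow = 776/1.8 = 431.1 MPa.
For a hollow shaft T_allow = τ_allow·πd_o³(1−k⁴)/16 with 1−k⁴ = 0.6836, so πd_o³(1−k⁴)/16 = 20790 mm³.
T_allow = 431.1×20790 = 8.961×10^6 N·mm = 8961 N·m.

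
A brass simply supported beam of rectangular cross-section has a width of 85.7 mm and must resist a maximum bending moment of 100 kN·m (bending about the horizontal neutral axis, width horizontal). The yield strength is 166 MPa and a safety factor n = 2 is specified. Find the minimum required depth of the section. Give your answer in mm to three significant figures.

h = 290 mm

σ_allow = 166/2 = 83.00 MPa.
For a rectangular section σ = 6M/(bh²), so h² = 6M/(b σ_allow) = 6×1.0000×10^8/(85.7×83.00) = 84350 mm².
h = 290.4 mm.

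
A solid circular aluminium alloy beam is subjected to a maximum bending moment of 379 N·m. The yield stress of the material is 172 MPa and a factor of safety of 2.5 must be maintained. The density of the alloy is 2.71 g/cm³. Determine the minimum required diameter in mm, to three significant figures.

d = 38.3 mm

σ_allow = 172/2.5 = 68.80 MPa.
For a solid circular section σ = 32M/(πd³), so d³ = 32M/(π σ_allow) = 32×379000/(π×68.80) = 56110 mm³.
d = 38.28 mm.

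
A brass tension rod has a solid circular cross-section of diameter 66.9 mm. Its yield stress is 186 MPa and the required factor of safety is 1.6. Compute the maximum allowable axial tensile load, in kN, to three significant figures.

σ_allow = 186/1.6 = 116.2 MPa.
A = πd²/4 = π×66.9²/4 = 3515 mm².
F_allow = σ_allow × A = 116.2×3515 = 408600 N.

F_allow = 409 kN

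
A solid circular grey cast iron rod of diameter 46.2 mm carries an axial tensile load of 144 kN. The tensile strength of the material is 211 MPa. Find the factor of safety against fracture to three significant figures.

n = 2.46

A = πd²/4 = 1676 mm².
σ = F/A = 144000/1676 = 85.90 MPa.
n = 211/85.90 = 2.456.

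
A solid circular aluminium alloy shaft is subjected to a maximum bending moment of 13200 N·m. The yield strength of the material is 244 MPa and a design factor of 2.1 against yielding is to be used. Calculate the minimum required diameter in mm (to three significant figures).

σ_allow = 244/2.1 = 116.2 MPa.
For a solid circular section σ = 32M/(πd³), so d³ = 32M/(π σ_allow) = 32×1.3200×10^7/(π×116.2) = 1.157×10^6 mm³.
d = 105.0 mm.

d = 105 mm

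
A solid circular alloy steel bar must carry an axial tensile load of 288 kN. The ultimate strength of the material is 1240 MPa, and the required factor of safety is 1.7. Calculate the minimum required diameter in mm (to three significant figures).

Allowable stress σ_allow = 1240/1.7 = 729.4 MPa.
Required area A = F/σ_allow = 288000/729.4 = 394.8 mm².
A = πd²/4 → d = √(4A/π) = 22.42 mm.

d = 22.4 mm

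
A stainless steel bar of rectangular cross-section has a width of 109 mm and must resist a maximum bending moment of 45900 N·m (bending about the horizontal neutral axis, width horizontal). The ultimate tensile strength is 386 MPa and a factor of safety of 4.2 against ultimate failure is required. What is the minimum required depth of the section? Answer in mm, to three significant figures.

σ_allow = 386/4.2 = 91.90 MPa.
For a rectangular section σ = 6M/(bh²), so h² = 6M/(b σ_allow) = 6×4.5900×10^7/(109×91.90) = 27490 mm².
h = 165.8 mm.

h = 166 mm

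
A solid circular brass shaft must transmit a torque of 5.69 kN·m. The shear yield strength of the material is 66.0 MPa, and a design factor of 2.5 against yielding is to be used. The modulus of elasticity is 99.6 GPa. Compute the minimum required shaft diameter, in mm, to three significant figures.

Allowable shear stress τ_allow = 66.0/2.5 = 26.40 MPa.
For a solid shaft τ = 16T/(πd³), so d³ = 16T/(π τ_allow) = 16×5690000/(π×26.40) = 1.098×10^6 mm³.
d = (1.098×10^6)^(1/3) = 103.2 mm.

d = 103 mm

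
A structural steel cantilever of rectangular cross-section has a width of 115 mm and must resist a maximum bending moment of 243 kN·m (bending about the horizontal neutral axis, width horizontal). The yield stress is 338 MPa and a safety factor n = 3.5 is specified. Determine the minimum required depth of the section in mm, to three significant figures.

h = 362 mm

σ_allow = 338/3.5 = 96.57 MPa.
For a rectangular section σ = 6M/(bh²), so h² = 6M/(b σ_allow) = 6×2.4300×10^8/(115×96.57) = 131300 mm².
h = 362.3 mm.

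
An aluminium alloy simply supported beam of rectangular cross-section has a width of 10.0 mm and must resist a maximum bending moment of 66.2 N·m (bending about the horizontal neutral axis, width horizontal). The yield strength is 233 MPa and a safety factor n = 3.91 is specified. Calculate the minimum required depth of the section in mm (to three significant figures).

σ_allow = 233/3.91 = 59.59 MPa.
For a rectangular section σ = 6M/(bh²), so h² = 6M/(b σ_allow) = 6×66200/(10.0×59.59) = 666.5 mm².
h = 25.82 mm.

h = 25.8 mm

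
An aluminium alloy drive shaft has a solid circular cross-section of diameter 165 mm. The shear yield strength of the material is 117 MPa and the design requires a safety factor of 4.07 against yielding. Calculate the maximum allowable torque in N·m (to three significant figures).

T_allow = 25400 N·m

τ_allow = 117/4.07 = 28.75 MPa.
For a solid shaft T_allow = τ_allow·πd³/16; πd³/16 = π×165³/16 = 882000 mm³.
T_allow = 28.75×882000 = 2.536×10^7 N·mm = 25360 N·m.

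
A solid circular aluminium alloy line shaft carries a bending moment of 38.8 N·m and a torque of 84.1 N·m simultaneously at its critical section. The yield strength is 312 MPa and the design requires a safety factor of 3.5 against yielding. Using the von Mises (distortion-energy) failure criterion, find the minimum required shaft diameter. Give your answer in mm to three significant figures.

d = 21.1 mm

σ_allow = σ_y/n = 312/3.5 = 89.14 MPa.
For a solid shaft σ_b = 32M/(πd³) and τ = 16T/(πd³), so the von Mises stress is σ' = (16/πd³)·√(4M²+3T²).
√(4M²+3T²) = √(4×(38800)² + 3×(84100)²) = 165000 N·mm.
d³ = 16×165000/(π×89.14) = 9429 mm³.
d = 21.13 mm.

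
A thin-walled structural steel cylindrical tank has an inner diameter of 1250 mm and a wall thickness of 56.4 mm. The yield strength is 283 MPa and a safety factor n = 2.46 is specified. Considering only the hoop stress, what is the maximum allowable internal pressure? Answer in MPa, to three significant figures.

p_allow = 10.4 MPa

σ_allow = 283/2.46 = 115.0 MPa.
σ_h = pD/(2t) → p_allow = 2σ_allow t/D = 2×115.0×56.4/1250 = 10.38 MPa.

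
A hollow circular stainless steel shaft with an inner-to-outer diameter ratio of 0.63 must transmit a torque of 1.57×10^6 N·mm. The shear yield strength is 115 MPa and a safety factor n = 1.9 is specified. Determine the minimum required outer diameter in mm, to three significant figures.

d_o = 53.9 mm

τ_allow = 115/1.9 = 60.53 MPa.
For a hollow shaft τ = 16T/[πd_o³(1−k⁴)] with k = 0.63, so 1−k⁴ = 0.8425.
d_o³ = 16T/[π τ_allow (1−k⁴)] = 16×1570000/(π×60.53×0.8425) = 156800 mm³.
d_o = 53.93 mm.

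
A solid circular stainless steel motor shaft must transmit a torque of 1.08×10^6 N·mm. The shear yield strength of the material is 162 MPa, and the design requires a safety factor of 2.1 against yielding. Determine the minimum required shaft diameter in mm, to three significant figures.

Allowable shear stress τ_allow = 162/2.1 = 77.14 MPa.
For a solid shaft τ = 16T/(πd³), so d³ = 16T/(π τ_allow) = 16×1080000/(π×77.14) = 71300 mm³.
d = (71300)^(1/3) = 41.47 mm.

d = 41.5 mm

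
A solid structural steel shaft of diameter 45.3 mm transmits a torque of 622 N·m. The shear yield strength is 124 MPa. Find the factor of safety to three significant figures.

τ = 16T/(πd³) = 16×622000/(π×45.3³) = 34.08 MPa.
n = τ_limit/τ = 124/34.08 = 3.639.

n = 3.64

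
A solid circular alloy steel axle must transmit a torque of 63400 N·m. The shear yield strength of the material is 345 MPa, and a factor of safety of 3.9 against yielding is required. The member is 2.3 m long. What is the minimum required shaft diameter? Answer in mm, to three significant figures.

d = 154 mm

Allowable shear stress τ_allow = 345/3.9 = 88.46 MPa.
For a solid shaft τ = 16T/(πd³), so d³ = 16T/(π τ_allow) = 16×6.3400×10^7/(π×88.46) = 3.650×10^6 mm³.
d = (3.650×10^6)^(1/3) = 154.0 mm.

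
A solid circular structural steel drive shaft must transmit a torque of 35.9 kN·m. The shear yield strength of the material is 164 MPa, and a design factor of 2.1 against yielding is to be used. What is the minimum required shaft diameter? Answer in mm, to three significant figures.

d = 133 mm

Allowable shear stress τ_allow = 164/2.1 = 78.10 MPa.
For a solid shaft τ = 16T/(πd³), so d³ = 16T/(π τ_allow) = 16×3.5900×10^7/(π×78.10) = 2.341×10^6 mm³.
d = (2.341×10^6)^(1/3) = 132.8 mm.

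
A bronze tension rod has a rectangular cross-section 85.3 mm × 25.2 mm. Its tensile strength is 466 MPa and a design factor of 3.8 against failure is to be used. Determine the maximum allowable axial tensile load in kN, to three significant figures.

F_allow = 264 kN

σ_allow = 466/3.8 = 122.6 MPa.
A = 85.3×25.2 = 2150 mm².
F_allow = σ_allow × A = 122.6×2150 = 263600 N.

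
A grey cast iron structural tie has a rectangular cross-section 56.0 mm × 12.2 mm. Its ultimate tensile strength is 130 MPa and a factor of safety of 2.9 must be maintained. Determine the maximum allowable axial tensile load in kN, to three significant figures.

σ_allow = 130/2.9 = 44.83 MPa.
A = 56.0×12.2 = 683.2 mm².
F_allow = σ_allow × A = 44.83×683.2 = 30630 N.

F_allow = 30.6 kN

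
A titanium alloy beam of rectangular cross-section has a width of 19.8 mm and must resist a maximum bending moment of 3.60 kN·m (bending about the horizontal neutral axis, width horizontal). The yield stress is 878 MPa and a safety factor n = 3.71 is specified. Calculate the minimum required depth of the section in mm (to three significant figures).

h = 67.9 mm

σ_allow = 878/3.71 = 236.7 MPa.
For a rectangular section σ = 6M/(bh²), so h² = 6M/(b σ_allow) = 6×3600000/(19.8×236.7) = 4610 mm².
h = 67.89 mm.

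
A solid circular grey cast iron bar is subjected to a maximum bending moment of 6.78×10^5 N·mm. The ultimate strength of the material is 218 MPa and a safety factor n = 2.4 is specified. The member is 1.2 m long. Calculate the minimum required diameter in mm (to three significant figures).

d = 42.4 mm

σ_allow = 218/2.4 = 90.83 MPa.
For a solid circular section σ = 32M/(πd³), so d³ = 32M/(π σ_allow) = 32×678000/(π×90.83) = 76030 mm³.
d = 42.36 mm.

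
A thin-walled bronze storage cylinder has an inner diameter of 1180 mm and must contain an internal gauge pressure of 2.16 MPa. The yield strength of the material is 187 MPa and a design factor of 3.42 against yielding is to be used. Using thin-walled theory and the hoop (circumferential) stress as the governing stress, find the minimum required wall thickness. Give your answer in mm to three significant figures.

σ_allow = 187/3.42 = 54.68 MPa.
Hoop stress σ_h = pD/(2t), so t = pD/(2σ_allow) = 2.16×1180/(2×54.68) = 23.31 mm.

t = 23.3 mm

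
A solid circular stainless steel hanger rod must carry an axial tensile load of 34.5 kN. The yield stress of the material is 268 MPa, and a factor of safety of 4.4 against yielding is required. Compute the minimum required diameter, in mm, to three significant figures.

d = 26.9 mm

Allowable stress σ_allow = 268/4.4 = 60.91 MPa.
Required area A = F/σ_allow = 34500/60.91 = 566.4 mm².
A = πd²/4 → d = √(4A/π) = 26.85 mm.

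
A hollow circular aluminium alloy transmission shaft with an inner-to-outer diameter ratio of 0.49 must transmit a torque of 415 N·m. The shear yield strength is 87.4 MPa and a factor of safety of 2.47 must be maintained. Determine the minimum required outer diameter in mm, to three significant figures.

d_o = 39.9 mm

τ_allow = 87.4/2.47 = 35.38 MPa.
For a hollow shaft τ = 16T/[πd_o³(1−k⁴)] with k = 0.49, so 1−k⁴ = 0.9424.
d_o³ = 16T/[π τ_allow (1−k⁴)] = 16×415000/(π×35.38×0.9424) = 63390 mm³.
d_o = 39.87 mm.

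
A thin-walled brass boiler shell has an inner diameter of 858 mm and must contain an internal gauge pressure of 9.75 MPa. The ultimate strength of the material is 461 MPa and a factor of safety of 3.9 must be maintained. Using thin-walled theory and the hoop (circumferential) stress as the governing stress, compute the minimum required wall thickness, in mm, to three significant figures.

t = 35.4 mm

σ_allow = 461/3.9 = 118.2 MPa.
Hoop stress σ_h = pD/(2t), so t = pD/(2σ_allow) = 9.75×858/(2×118.2) = 35.39 mm.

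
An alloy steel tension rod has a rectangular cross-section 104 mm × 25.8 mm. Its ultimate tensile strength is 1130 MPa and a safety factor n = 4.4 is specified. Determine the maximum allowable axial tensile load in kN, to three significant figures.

σ_allow = 1130/4.4 = 256.8 MPa.
A = 104×25.8 = 2683 mm².
F_allow = σ_allow × A = 256.8×2683 = 689100 N.

F_allow = 689 kN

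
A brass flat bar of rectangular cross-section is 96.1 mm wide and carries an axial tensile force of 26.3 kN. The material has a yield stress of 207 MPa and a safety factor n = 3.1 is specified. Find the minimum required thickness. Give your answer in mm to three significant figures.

t = 4.10 mm

σ_allow = 207/3.1 = 66.77 MPa.
Required area A = F/σ_allow = 26300/66.77 = 393.9 mm².
t = A/w = 393.9/96.1 = 4.098 mm.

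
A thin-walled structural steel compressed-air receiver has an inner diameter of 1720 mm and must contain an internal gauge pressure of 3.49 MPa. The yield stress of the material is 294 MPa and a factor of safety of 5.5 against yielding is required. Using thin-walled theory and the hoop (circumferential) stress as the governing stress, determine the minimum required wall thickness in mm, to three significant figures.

t = 56.1 mm

σ_allow = 294/5.5 = 53.45 MPa.
Hoop stress σ_h = pD/(2t), so t = pD/(2σ_allow) = 3.49×1720/(2×53.45) = 56.15 mm.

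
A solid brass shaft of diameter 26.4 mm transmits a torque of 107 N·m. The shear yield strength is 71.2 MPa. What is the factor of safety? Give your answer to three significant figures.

τ = 16T/(πd³) = 16×107000/(π×26.4³) = 29.62 MPa.
n = τ_limit/τ = 71.2/29.62 = 2.404.

n = 2.40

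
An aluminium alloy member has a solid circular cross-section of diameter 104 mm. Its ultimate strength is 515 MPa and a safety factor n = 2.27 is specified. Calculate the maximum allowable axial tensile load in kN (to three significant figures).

σ_allow = 515/2.27 = 226.9 MPa.
A = πd²/4 = π×104²/4 = 8495 mm².
F_allow = σ_allow × A = 226.9×8495 = 1.927×10^6 N.

F_allow = 1930 kN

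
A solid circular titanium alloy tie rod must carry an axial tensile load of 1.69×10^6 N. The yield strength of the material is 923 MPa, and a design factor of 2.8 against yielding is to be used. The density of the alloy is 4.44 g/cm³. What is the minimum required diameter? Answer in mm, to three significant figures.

d = 80.8 mm

Allowable stress σ_allow = 923/2.8 = 329.6 MPa.
Required area A = F/σ_allow = 1690000/329.6 = 5127 mm².
A = πd²/4 → d = √(4A/π) = 80.79 mm.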